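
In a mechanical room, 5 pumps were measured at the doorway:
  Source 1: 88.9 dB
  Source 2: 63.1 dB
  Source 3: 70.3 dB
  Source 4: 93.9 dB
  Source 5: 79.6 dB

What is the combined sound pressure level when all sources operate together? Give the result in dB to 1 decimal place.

95.2 dB

Σ 10^(Lᵢ/10) = 3.335e+09.
L_total = 10·log₁₀(3.335e+09) = 95.2 dB.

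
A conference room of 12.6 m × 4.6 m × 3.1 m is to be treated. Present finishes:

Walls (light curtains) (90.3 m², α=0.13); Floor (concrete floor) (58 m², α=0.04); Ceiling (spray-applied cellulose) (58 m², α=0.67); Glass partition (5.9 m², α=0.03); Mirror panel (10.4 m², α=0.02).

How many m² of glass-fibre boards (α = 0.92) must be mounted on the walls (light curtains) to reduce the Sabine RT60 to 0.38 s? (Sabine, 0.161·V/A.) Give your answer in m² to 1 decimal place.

A₁ = Σ Sᵢαᵢ = 90.3·0.13 + 58·0.04 + 58·0.67 + 5.9·0.03 + 10.4·0.02 = 53.304 sabins.
Required A₂ = 0.161·179.676/0.38 = 76.126 sabins.
ΔA needed = 76.126 − 53.304 = 22.822 sabins.
Each m² of panel replacing the walls (light curtains) adds (0.92 − 0.13) = 0.79 sabins.
Area = ΔA/Δα = 22.822/0.79 = 28.9 m².

28.9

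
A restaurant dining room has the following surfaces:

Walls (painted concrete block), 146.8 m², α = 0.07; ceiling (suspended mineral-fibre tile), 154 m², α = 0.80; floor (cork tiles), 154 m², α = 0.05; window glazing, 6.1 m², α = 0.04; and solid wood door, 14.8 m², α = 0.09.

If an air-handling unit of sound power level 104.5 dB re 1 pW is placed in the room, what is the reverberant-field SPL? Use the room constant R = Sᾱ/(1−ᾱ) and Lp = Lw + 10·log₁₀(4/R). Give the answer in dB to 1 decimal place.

A = 142.752 sabins; S = 475.7 m².
ᾱ = 0.3001, so room constant R = A/(1−ᾱ) = 203.961 m².
Lp = 104.5 + 10·log₁₀(4/203.961) = 104.5 + (-17.07) = 87.4 dB.

87.4 dB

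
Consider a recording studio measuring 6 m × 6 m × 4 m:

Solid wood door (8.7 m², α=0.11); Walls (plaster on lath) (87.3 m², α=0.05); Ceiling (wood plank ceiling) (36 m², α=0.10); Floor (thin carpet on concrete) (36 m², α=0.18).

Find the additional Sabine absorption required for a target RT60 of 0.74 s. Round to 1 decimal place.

Equivalent absorption area: A₁ = 8.7×0.11 + 87.3×0.05 + 36×0.10 + 36×0.18 = 15.402 m².
V = 144 m³. Required absorption A₂ = 0.161 × 144 / 0.74 = 31.330 sabins.
Shortfall: 31.330 − 15.402 = 15.9 sabins.

15.9 sabins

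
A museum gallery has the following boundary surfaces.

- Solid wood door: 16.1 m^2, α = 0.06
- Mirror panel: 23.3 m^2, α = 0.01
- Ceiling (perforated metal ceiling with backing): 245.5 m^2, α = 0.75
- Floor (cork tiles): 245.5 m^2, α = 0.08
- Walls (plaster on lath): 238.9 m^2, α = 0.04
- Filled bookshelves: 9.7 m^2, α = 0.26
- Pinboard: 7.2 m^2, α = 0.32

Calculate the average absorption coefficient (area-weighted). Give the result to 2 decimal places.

0.28

S = Σ Sᵢ = 16.1 + 23.3 + 245.5 + 245.5 + 238.9 + 9.7 + 7.2 = 786.2 m^2.
A = 16.1*0.06 + 23.3*0.01 + 245.5*0.75 + 245.5*0.08 + 238.9*0.04 + 9.7*0.26 + 7.2*0.32 = 219.346 sabins.
ᾱ = A/S = 0.28.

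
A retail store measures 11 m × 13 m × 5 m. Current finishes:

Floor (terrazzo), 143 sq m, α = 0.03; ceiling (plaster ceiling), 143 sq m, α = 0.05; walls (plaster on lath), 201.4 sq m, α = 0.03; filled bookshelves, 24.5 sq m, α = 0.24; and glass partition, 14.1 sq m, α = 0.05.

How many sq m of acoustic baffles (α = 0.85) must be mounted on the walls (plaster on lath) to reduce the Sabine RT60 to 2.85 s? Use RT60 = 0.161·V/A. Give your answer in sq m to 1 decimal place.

19.9

Equivalent absorption area: A₁ = 143*0.03 + 143*0.05 + 201.4*0.03 + 24.5*0.24 + 14.1*0.05 = 24.067 sq m.
V = 715 m³. Target absorption A₂ = 0.161 × 715 / 2.85 = 40.391 sabins.
ΔA needed = 40.391 − 24.067 = 16.324 sabins.
Each sq m of panel replacing the walls (plaster on lath) adds (0.85 − 0.03) = 0.82 sabins.
Panel area = 16.324 / 0.82 = 19.9 sq m.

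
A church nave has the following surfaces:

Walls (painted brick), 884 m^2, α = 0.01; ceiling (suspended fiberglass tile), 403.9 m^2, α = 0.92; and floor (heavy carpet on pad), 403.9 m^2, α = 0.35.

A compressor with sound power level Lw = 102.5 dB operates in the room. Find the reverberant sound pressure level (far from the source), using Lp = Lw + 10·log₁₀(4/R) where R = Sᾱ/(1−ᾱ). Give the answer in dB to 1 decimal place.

A = 521.793 sabins; S = 1691.8 m^2.
ᾱ = 521.793/1691.8 = 0.3084; R = Sᾱ/(1−ᾱ) = 521.793/(1−0.3084) = 754.472 m^2.
Lp = 102.5 + 10·log₁₀(4/754.472) = 102.5 + (-22.76) = 79.7 dB.

79.7 dB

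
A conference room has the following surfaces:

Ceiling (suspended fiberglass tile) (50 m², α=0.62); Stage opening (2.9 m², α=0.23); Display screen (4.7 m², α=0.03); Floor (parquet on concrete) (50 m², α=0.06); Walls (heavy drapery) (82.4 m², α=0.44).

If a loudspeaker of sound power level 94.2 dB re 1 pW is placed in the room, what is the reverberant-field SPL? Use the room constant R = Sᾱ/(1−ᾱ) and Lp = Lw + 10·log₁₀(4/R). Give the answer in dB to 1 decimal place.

79.7 dB

A = 71.064 sabins; S = 190.0 m².
ᾱ = 0.3740, so room constant R = A/(1−ᾱ) = 113.521 m².
Lp = 94.2 + 10·log₁₀(4/113.521) = 94.2 + (-14.53) = 79.7 dB.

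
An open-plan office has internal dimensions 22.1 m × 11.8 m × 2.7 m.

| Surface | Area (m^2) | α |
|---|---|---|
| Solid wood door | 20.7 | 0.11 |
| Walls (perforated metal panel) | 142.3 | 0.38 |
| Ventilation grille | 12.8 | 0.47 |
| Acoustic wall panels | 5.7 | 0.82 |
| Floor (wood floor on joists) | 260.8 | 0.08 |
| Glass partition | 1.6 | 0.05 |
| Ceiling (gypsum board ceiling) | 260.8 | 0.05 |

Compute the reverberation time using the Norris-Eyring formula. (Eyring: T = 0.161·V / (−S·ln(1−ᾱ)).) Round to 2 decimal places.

Total surface area S = 20.7 + 142.3 + 12.8 + 5.7 + 260.8 + 1.6 + 260.8 = 704.7 m^2.
Σ(Sᵢαᵢ) = 20.7·0.11 + 142.3·0.38 + 12.8·0.47 + 5.7·0.82 + 260.8·0.08 + 1.6·0.05 + 260.8·0.05 = 101.025.
ᾱ = 101.025 / 704.7 = 0.1434.
Eyring denominator: −S ln(1−ᾱ) = 109.076.
V = 22.1 × 11.8 × 2.7 = 704.106 m³.
T = 0.161·V/[−S·ln(1−ᾱ)] = 0.161·704.106/109.076 = 1.04 s.

1.04 s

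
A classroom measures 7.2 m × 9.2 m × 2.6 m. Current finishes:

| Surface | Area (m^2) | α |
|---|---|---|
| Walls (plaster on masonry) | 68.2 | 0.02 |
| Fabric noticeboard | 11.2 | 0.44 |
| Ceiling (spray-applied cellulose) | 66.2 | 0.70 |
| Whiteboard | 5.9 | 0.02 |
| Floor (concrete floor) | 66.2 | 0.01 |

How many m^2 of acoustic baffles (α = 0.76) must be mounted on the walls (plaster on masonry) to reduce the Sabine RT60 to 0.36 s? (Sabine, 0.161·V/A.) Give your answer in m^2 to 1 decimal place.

31.9

Equivalent absorption area: A₁ = 68.2·0.02 + 11.2·0.44 + 66.2·0.70 + 5.9·0.02 + 66.2·0.01 = 53.412 m^2.
V = 172.224 m³. Target absorption A₂ = 0.161 × 172.224 / 0.36 = 77.022 sabins.
Absorption to add: 77.022 − 53.412 = 23.610 sabins.
Net gain per m^2: Δα = 0.76 − 0.02 = 0.74.
Panel area = 23.610 / 0.74 = 31.9 m^2.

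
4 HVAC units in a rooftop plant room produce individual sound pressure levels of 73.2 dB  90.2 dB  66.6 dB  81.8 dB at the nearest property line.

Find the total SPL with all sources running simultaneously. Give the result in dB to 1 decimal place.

Sum in the linear (power) domain: Σ 10^(Lᵢ/10) = 10^(73.2/10) + 10^(90.2/10) + 10^(66.6/10) + 10^(81.8/10) = 1.224e+09.
Back to dB: 10·log₁₀ Σ = 90.9 dB.

90.9 dB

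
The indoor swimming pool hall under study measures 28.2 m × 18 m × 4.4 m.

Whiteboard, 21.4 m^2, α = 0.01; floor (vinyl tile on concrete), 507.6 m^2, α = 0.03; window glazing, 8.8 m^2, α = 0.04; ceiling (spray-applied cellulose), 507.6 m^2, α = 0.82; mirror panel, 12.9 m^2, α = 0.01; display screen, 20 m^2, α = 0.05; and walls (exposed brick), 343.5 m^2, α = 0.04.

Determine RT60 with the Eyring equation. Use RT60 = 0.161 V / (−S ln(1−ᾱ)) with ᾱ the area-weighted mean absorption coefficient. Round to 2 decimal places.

Total surface area S = 21.4 + 507.6 + 8.8 + 507.6 + 12.9 + 20 + 343.5 = 1421.8 m^2.
Σ(Sᵢαᵢ) = 21.4·0.01 + 507.6·0.03 + 8.8·0.04 + 507.6·0.82 + 12.9·0.01 + 20·0.05 + 343.5·0.04 = 446.895.
ᾱ = 446.895 / 1421.8 = 0.3143.
Eyring denominator: −S ln(1−ᾱ) = 536.467.
V = 28.2 × 18 × 4.4 = 2233.44 m³.
T = 0.161·V/[−S·ln(1−ᾱ)] = 0.161·2233.44/536.467 = 0.67 s.

0.67 s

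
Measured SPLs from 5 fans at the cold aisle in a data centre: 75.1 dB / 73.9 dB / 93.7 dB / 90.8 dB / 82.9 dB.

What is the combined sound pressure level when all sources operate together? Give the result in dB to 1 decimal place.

Converting to relative power and adding: 10^(75.1/10) + 10^(73.9/10) + 10^(93.7/10) + 10^(90.8/10) + 10^(82.9/10) = 3.798e+09.
Back to dB: 10·log₁₀ Σ = 95.8 dB.

95.8 dB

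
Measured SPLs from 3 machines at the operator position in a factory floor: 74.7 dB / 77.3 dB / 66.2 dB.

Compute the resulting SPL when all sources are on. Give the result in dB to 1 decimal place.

Sum in the linear (power) domain: Σ 10^(Lᵢ/10) = 10^(74.7/10) + 10^(77.3/10) + 10^(66.2/10) = 8.738e+07.
Back to dB: 10·log₁₀ Σ = 79.4 dB.

79.4 dB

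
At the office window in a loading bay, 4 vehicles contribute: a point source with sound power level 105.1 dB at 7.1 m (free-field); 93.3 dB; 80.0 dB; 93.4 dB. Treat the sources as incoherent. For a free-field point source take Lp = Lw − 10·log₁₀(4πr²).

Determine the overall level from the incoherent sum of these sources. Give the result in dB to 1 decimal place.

96.5 dB

Source at 7.1 m: Lp = 105.1 − 10·log₁₀(4π·7.1²) = 105.1 − 10·log₁₀(633.471) = 77.1 dB.
Σ 10^(Lᵢ/10) = 4.477e+09.
Back to dB: 10·log₁₀ Σ = 96.5 dB.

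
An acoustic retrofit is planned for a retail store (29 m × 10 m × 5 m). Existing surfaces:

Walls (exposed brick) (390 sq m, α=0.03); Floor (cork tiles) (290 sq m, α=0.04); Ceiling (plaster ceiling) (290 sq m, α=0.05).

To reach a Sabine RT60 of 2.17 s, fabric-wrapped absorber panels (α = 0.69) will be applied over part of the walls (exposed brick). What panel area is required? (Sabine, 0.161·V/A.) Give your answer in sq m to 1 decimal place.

105.7

Total absorption A₁ = 390×0.03 + 290×0.04 + 290×0.05
  = 11.700 + 11.600 + 14.500 = 37.800 sq m sabins.
V = 1450 m³. Target absorption A₂ = 0.161 × 1450 / 2.17 = 107.581 sabins.
Absorption to add: 107.581 − 37.800 = 69.781 sabins.
Net gain per sq m: Δα = 0.69 − 0.03 = 0.66.
Panel area = 69.781 / 0.66 = 105.7 sq m.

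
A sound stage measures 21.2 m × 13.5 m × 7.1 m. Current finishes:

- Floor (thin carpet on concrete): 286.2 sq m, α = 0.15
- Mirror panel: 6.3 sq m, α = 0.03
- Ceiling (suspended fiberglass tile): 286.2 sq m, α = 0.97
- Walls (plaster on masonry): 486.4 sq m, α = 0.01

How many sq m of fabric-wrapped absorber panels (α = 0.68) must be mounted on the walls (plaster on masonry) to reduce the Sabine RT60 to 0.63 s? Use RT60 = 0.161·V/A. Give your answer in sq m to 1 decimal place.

289.1

Summing Sᵢαᵢ: 42.930 + 0.189 + 277.614 + 4.864 → A₁ = 325.597 sabins.
Required A₂ = 0.161·2032.02/0.63 = 519.294 sabins.
ΔA needed = 519.294 − 325.597 = 193.697 sabins.
Each sq m of panel replacing the walls (plaster on masonry) adds (0.68 − 0.01) = 0.67 sabins.
Area = ΔA/Δα = 193.697/0.67 = 289.1 sq m.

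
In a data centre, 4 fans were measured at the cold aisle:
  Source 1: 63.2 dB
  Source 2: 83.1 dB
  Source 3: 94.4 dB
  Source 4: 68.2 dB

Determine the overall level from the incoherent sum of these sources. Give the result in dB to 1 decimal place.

94.7 dB

Converting to relative power and adding: 10^(63.2/10) + 10^(83.1/10) + 10^(94.4/10) + 10^(68.2/10) = 2.967e+09.
L_total = 10·log₁₀(2.967e+09) = 94.7 dB.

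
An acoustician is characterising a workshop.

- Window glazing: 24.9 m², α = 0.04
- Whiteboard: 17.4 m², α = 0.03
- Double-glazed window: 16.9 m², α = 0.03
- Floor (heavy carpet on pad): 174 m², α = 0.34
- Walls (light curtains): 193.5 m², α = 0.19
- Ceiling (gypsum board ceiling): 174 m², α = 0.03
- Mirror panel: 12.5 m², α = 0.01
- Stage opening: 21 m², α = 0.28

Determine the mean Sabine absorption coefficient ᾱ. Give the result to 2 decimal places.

0.17

Total surface area S = 634.2 m².
Weighted sum Σ Sα = 109.175.
ᾱ = A/S = 0.17.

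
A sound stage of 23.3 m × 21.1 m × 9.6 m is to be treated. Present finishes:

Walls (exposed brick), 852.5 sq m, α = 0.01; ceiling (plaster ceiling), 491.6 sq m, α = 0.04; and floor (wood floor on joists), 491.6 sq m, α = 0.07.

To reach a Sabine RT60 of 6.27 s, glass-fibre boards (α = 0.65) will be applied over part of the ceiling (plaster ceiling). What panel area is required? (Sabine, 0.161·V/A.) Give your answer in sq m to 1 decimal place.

Summing Sᵢαᵢ: 8.525 + 19.664 + 34.412 → A₁ = 62.601 sabins.
Required A₂ = 0.161·4719.648/6.27 = 121.190 sabins.
Absorption to add: 121.190 − 62.601 = 58.589 sabins.
Net gain per sq m: Δα = 0.65 − 0.04 = 0.61.
Panel area = 58.589 / 0.61 = 96.0 sq m.

96.0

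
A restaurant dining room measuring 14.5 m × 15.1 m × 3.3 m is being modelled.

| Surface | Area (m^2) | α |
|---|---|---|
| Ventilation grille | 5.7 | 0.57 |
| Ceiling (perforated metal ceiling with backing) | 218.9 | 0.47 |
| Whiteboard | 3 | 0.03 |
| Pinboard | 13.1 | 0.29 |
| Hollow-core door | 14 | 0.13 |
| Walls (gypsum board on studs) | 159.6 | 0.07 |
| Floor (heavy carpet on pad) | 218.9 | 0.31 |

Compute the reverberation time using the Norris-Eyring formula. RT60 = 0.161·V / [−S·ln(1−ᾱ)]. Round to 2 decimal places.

0.51 sec

Total surface area S = 5.7 + 218.9 + 3 + 13.1 + 14 + 159.6 + 218.9 = 633.2 m^2.
Absorption A = 5.7×0.57 + 218.9×0.47 + 3×0.03 + 13.1×0.29 + 14×0.13 + 159.6×0.07 + 218.9×0.31 = 190.872 sabins.
Mean coefficient ᾱ = A/S = 0.3014.
Eyring denominator: −S ln(1−ᾱ) = 227.114.
V = 14.5 × 15.1 × 3.3 = 722.535 m³.
T = 0.161·V/[−S·ln(1−ᾱ)] = 0.161·722.535/227.114 = 0.51 s.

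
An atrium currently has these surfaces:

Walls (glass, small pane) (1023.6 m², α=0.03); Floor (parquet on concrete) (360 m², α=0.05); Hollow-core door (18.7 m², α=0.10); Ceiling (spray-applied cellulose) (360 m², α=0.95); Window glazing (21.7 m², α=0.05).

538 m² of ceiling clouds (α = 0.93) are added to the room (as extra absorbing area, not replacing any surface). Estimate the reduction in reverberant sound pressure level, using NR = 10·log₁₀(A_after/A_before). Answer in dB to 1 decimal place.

3.6 dB

A_before = Σ Sᵢαᵢ = 1023.6·0.03 + 360·0.05 + 18.7·0.10 + 360·0.95 + 21.7·0.05 = 393.663 sabins.
Treatment contributes 538·0.93 = 500.340 sabins.
A_after = 393.663 + 500.340 = 894.003 sabins.
Reduction = 10 log₁₀(A_after/A_before) = 10 log₁₀(2.2710) = 3.6 dB.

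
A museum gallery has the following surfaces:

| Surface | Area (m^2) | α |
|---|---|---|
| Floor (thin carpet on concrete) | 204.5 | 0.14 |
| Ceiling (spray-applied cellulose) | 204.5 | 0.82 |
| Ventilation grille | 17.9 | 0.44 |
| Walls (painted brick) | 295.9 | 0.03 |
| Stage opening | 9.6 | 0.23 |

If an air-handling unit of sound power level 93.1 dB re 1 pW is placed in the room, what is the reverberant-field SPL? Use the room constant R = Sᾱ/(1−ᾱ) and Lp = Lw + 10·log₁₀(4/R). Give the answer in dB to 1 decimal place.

A = 215.281 sabins; S = 732.4 m^2.
ᾱ = 0.2939, so room constant R = A/(1−ᾱ) = 304.887 m^2.
Lp = Lw + 10 log₁₀(4/R) = 93.1 -18.82 = 74.3 dB.

74.3 dB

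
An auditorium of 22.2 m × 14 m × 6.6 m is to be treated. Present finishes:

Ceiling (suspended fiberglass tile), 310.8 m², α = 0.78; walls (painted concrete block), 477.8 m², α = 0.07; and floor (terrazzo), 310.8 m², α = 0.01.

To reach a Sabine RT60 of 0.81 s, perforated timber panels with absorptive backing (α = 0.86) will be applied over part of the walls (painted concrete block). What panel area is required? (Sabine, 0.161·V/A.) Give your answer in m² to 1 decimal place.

A₁ = Σ Sᵢαᵢ = 310.8×0.78 + 477.8×0.07 + 310.8×0.01 = 278.978 sabins.
V = 2051.28 m³. Target absorption A₂ = 0.161 × 2051.28 / 0.81 = 407.724 sabins.
ΔA needed = 407.724 − 278.978 = 128.746 sabins.
Net gain per m²: Δα = 0.86 − 0.07 = 0.79.
Panel area = 128.746 / 0.79 = 163.0 m².

163.0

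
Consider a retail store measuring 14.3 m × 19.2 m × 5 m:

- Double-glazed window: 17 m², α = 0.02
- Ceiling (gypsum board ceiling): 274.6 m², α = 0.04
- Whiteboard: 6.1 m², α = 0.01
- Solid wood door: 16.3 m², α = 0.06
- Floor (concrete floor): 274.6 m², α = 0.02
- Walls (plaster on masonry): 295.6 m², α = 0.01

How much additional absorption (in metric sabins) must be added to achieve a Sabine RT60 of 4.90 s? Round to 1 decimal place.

Total absorption A₁ = 17*0.02 + 274.6*0.04 + 6.1*0.01 + 16.3*0.06 + 274.6*0.02 + 295.6*0.01
  = 0.340 + 10.984 + 0.061 + 0.978 + 5.492 + 2.956 = 20.811 m² sabins.
Target A₂ = 0.161·1372.8/4.90 = 45.106 sabins (V = 1372.8 m³).
Shortfall: 45.106 − 20.811 = 24.3 sabins.

24.3 sabins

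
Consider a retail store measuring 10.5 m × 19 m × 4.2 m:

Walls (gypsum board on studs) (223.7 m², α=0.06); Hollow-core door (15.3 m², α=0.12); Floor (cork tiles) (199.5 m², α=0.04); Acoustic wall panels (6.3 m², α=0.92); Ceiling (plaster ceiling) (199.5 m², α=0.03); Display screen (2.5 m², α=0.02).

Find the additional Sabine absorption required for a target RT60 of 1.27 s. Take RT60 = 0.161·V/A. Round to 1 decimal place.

A₁ = Σ Sᵢαᵢ = 223.7×0.06 + 15.3×0.12 + 199.5×0.04 + 6.3×0.92 + 199.5×0.03 + 2.5×0.02 = 35.069 sabins.
Target A₂ = 0.161·837.9/1.27 = 106.222 sabins (V = 837.9 m³).
Shortfall: 106.222 − 35.069 = 71.2 sabins.

71.2 sabins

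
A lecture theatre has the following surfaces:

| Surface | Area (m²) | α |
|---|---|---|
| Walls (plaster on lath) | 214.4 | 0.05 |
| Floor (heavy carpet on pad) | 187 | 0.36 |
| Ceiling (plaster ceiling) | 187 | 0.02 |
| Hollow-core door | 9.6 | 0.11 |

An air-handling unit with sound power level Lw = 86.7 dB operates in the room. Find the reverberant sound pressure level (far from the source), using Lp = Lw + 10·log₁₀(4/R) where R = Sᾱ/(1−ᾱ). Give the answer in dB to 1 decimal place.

A = 82.836 sabins; S = 598.0 m².
ᾱ = 82.836/598.0 = 0.1385; R = Sᾱ/(1−ᾱ) = 82.836/(1−0.1385) = 96.153 m².
Lp = Lw + 10 log₁₀(4/R) = 86.7 -13.81 = 72.9 dB.

72.9 dB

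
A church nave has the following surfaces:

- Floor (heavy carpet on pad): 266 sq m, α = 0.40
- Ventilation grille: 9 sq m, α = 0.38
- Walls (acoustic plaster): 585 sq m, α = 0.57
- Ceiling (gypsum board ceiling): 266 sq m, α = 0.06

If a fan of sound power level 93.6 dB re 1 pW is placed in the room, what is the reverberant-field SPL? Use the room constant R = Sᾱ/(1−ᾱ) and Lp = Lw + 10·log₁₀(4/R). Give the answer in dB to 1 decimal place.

70.7 dB

Σ(Sᵢαᵢ) = 266×0.40 + 9×0.38 + 585×0.57 + 266×0.06 = 459.230; total area S = 1126.0 sq m.
ᾱ = 0.4078, so room constant R = A/(1−ᾱ) = 775.464 sq m.
Lp = Lw + 10 log₁₀(4/R) = 93.6 -22.88 = 70.7 dB.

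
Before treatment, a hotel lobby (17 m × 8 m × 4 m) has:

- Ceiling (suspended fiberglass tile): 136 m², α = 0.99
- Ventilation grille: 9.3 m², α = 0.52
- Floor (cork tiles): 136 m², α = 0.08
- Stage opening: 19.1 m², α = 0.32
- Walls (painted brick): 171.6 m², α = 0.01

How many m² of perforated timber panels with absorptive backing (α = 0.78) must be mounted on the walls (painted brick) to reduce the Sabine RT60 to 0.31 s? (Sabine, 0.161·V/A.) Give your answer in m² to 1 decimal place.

161.5

A₁ = Σ Sᵢαᵢ = 136*0.99 + 9.3*0.52 + 136*0.08 + 19.1*0.32 + 171.6*0.01 = 158.184 sabins.
V = 544 m³. Target absorption A₂ = 0.161 × 544 / 0.31 = 282.529 sabins.
Absorption to add: 282.529 − 158.184 = 124.345 sabins.
Each m² of panel replacing the walls (painted brick) adds (0.78 − 0.01) = 0.77 sabins.
Area = ΔA/Δα = 124.345/0.77 = 161.5 m².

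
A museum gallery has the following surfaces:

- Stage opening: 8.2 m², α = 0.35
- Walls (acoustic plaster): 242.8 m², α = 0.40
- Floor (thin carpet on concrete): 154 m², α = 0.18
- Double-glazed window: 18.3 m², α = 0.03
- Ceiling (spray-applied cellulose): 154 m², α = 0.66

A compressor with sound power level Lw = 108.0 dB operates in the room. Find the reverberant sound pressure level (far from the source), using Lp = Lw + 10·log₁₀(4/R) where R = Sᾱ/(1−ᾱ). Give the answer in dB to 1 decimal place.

88.2 dB

A = 229.899 sabins; S = 577.3 m².
ᾱ = 0.3982, so room constant R = A/(1−ᾱ) = 382.019 m².
Lp = 108.0 + 10·log₁₀(4/382.019) = 108.0 + (-19.80) = 88.2 dB.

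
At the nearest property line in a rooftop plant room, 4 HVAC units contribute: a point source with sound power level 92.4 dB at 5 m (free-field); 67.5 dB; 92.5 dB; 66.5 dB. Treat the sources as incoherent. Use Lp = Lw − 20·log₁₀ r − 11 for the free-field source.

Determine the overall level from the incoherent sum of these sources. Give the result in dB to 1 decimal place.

92.5 dB

Source at 5 m: Lp = 92.4 − 20·log₁₀(5) − 11 = 67.4 dB.
Σ 10^(Lᵢ/10) = 1.794e+09.
Back to dB: 10·log₁₀ Σ = 92.5 dB.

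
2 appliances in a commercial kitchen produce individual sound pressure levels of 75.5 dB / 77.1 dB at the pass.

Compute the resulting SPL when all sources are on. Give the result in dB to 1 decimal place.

Sum in the linear (power) domain: Σ 10^(Lᵢ/10) = 10^(75.5/10) + 10^(77.1/10) = 8.677e+07.
Back to dB: 10·log₁₀ Σ = 79.4 dB.

79.4 dB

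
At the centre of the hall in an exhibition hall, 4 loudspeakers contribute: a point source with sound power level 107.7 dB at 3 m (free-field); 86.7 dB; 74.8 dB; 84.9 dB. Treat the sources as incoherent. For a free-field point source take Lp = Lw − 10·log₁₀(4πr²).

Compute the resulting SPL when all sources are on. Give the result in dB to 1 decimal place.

Source at 3 m: Lp = 107.7 − 10·log₁₀(4π·3²) = 107.7 − 10·log₁₀(113.097) = 87.2 dB.
Σ 10^(Lᵢ/10) = 1.332e+09.
L_total = 10·log₁₀(1.332e+09) = 91.2 dB.

91.2 dB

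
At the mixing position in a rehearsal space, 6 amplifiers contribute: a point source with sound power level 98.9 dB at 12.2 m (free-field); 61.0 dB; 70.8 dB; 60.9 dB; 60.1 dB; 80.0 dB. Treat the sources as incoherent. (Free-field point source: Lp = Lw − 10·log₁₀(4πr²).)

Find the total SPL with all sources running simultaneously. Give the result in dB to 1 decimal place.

Source at 12.2 m: Lp = 98.9 − 10·log₁₀(4π·12.2²) = 98.9 − 10·log₁₀(1870.379) = 66.2 dB.
Converting to relative power and adding: 10^(66.2/10) + 10^(61.0/10) + 10^(70.8/10) + 10^(60.9/10) + 10^(60.1/10) + 10^(80.0/10) = 1.197e+08.
L_total = 10·log₁₀(1.197e+08) = 80.8 dB.

80.8 dB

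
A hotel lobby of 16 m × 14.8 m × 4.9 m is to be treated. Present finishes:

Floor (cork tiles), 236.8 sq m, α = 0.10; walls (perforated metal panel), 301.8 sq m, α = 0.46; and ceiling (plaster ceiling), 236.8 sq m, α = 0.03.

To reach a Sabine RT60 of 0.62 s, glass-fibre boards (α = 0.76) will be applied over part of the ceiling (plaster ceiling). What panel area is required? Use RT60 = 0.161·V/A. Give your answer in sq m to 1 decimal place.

A₁ = Σ Sᵢαᵢ = 236.8*0.10 + 301.8*0.46 + 236.8*0.03 = 169.612 sabins.
V = 1160.32 m³. Target absorption A₂ = 0.161 × 1160.32 / 0.62 = 301.309 sabins.
Absorption to add: 301.309 − 169.612 = 131.697 sabins.
Net gain per sq m: Δα = 0.76 − 0.03 = 0.73.
Area = ΔA/Δα = 131.697/0.73 = 180.4 sq m.

180.4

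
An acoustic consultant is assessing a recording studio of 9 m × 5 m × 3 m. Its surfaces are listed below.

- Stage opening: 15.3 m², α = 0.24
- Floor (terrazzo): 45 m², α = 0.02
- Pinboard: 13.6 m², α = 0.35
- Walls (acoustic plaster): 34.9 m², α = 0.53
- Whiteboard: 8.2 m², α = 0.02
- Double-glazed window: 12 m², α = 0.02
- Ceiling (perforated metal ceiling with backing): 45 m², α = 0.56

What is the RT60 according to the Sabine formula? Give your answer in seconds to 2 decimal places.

0.41 seconds

Equivalent absorption area: A = 15.3×0.24 + 45×0.02 + 13.6×0.35 + 34.9×0.53 + 8.2×0.02 + 12×0.02 + 45×0.56 = 53.433 m².
Room volume: 135 m³.
RT60 = 0.161 · V / A = 0.161 × 135 / 53.433 = 0.41 s.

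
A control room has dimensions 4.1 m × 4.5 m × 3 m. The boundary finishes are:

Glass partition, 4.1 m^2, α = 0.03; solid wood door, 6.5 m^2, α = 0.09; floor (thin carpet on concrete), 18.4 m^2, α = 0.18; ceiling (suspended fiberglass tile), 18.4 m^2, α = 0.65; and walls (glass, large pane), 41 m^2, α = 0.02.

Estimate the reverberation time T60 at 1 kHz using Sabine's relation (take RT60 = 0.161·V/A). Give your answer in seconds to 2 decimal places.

Summing Sᵢαᵢ: 0.123 + 0.585 + 3.312 + 11.960 + 0.820 → A = 16.800 sabins.
Room volume: 55.35 m³.
T = 0.161 V/A = 0.161·55.35/16.800 = 0.53 s.

0.53 sec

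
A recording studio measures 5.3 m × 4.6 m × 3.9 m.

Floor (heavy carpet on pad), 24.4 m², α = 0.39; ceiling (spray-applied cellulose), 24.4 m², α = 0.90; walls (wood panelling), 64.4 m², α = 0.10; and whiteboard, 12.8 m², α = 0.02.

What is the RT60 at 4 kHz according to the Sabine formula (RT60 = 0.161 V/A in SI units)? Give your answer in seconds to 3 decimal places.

A = Σ Sᵢαᵢ = 24.4*0.39 + 24.4*0.90 + 64.4*0.10 + 12.8*0.02 = 38.172 sabins.
Volume V = 5.3 × 4.6 × 3.9 = 95.082 m³.
RT60 = 0.161 · V / A = 0.161 × 95.082 / 38.172 = 0.401 s.

0.401 s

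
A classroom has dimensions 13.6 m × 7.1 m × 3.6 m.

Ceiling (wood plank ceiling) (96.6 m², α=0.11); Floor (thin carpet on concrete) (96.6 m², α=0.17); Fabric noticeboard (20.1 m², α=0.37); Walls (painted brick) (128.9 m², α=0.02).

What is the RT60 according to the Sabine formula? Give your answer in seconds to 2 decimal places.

1.51 s

Equivalent absorption area: A = 96.6·0.11 + 96.6·0.17 + 20.1·0.37 + 128.9·0.02 = 37.063 m².
Volume V = 13.6 × 7.1 × 3.6 = 347.616 m³.
T = 0.161 V/A = 0.161·347.616/37.063 = 1.51 s.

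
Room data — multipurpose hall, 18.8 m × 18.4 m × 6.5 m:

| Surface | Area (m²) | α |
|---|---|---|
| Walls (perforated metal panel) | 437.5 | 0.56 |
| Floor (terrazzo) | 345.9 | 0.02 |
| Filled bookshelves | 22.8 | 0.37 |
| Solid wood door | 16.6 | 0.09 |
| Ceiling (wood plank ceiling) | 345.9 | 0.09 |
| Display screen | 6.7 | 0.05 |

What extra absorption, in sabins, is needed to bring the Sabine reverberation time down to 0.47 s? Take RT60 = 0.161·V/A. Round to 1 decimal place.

476.9 sabins

Equivalent absorption area: A₁ = 437.5·0.56 + 345.9·0.02 + 22.8·0.37 + 16.6·0.09 + 345.9·0.09 + 6.7·0.05 = 293.314 m².
Target A₂ = 0.161·2248.48/0.47 = 770.224 sabins (V = 2248.48 m³).
ΔA = A₂ − A₁ = 770.224 − 293.314 = 476.9 sabins.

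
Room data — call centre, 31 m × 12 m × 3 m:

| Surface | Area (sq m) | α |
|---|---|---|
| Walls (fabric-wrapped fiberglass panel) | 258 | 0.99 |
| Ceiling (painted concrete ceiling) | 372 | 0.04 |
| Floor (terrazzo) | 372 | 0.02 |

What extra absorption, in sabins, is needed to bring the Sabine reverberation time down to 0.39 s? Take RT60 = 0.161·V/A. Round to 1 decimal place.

Total absorption A₁ = 258×0.99 + 372×0.04 + 372×0.02
  = 255.420 + 14.880 + 7.440 = 277.740 sq m sabins.
V = 1116 m³. Required absorption A₂ = 0.161 × 1116 / 0.39 = 460.708 sabins.
ΔA = A₂ − A₁ = 460.708 − 277.740 = 183.0 sabins.

183.0 sabins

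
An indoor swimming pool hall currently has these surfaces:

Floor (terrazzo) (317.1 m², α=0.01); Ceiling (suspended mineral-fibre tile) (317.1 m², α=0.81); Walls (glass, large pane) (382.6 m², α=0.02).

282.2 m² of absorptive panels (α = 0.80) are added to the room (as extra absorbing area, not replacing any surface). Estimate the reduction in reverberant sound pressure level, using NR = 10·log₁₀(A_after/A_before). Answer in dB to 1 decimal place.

Equivalent absorption area: A_before = 317.1×0.01 + 317.1×0.81 + 382.6×0.02 = 267.674 m².
Treatment contributes 282.2·0.80 = 225.760 sabins.
A_after = 267.674 + 225.760 = 493.434 sabins.
Reduction = 10 log₁₀(A_after/A_before) = 10 log₁₀(1.8434) = 2.7 dB.

2.7 dB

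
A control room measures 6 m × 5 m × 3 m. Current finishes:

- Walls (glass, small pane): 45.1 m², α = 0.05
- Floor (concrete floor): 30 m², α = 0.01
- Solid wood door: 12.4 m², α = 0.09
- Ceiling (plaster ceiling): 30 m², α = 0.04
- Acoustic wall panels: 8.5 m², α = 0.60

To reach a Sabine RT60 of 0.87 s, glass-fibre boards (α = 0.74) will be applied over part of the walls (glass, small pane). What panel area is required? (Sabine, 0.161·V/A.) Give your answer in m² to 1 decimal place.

Total absorption A₁ = 45.1*0.05 + 30*0.01 + 12.4*0.09 + 30*0.04 + 8.5*0.60
  = 2.255 + 0.300 + 1.116 + 1.200 + 5.100 = 9.971 m² sabins.
Required A₂ = 0.161·90/0.87 = 16.655 sabins.
Absorption to add: 16.655 − 9.971 = 6.684 sabins.
Net gain per m²: Δα = 0.74 − 0.05 = 0.69.
Panel area = 6.684 / 0.69 = 9.7 m².

9.7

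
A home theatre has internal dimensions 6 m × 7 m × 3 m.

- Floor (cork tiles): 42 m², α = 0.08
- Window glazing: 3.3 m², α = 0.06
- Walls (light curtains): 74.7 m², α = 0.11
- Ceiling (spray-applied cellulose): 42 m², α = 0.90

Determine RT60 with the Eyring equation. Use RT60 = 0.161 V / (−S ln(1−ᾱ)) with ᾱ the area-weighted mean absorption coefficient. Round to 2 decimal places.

0.34 s

Total surface area S = 42 + 3.3 + 74.7 + 42 = 162.0 m².
Absorption A = 42·0.08 + 3.3·0.06 + 74.7·0.11 + 42·0.90 = 49.575 sabins.
Mean coefficient ᾱ = A/S = 0.3060.
−S·ln(1−ᾱ) = −162.0 × ln(1 − 0.3060) = 59.176.
V = 6 × 7 × 3 = 126 m³.
T = 0.161·V/[−S·ln(1−ᾱ)] = 0.161·126/59.176 = 0.34 s.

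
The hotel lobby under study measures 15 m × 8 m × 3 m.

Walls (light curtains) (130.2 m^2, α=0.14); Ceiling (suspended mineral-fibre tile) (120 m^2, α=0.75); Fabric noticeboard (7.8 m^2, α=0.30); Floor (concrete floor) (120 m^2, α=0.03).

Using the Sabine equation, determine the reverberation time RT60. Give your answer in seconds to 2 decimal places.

A = Σ Sᵢαᵢ = 130.2·0.14 + 120·0.75 + 7.8·0.30 + 120·0.03 = 114.168 sabins.
V = 15·8·3 = 360 m³.
RT60 = 0.161 · V / A = 0.161 × 360 / 114.168 = 0.51 s.

0.51 s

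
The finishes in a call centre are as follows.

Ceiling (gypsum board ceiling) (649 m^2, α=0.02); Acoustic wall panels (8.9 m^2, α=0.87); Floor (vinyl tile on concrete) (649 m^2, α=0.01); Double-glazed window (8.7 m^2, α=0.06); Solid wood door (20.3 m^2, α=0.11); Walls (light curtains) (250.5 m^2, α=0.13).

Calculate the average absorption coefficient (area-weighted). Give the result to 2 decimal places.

S = Σ Sᵢ = 649 + 8.9 + 649 + 8.7 + 20.3 + 250.5 = 1586.4 m^2.
A = 649×0.02 + 8.9×0.87 + 649×0.01 + 8.7×0.06 + 20.3×0.11 + 250.5×0.13 = 62.533 sabins.
ᾱ = A/S = 0.04.

0.04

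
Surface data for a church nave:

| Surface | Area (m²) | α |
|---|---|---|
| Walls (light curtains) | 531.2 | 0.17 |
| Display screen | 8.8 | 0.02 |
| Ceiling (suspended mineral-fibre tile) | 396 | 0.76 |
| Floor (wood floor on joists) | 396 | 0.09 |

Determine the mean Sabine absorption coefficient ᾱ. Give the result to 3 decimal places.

S = Σ Sᵢ = 531.2 + 8.8 + 396 + 396 = 1332.0 m².
Σ(Sᵢαᵢ) = 531.2×0.17 + 8.8×0.02 + 396×0.76 + 396×0.09 = 427.080.
ᾱ = A/S = 0.321.

0.321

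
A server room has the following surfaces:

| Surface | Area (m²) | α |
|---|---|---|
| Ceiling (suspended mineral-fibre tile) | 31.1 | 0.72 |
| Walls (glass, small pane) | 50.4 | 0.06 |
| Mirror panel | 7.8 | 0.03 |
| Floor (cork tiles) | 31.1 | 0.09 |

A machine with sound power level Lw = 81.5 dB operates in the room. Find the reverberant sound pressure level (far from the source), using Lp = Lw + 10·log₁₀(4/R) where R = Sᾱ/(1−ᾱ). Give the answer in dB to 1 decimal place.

71.8 dB

A = 28.449 sabins; S = 120.4 m².
ᾱ = 0.2363, so room constant R = A/(1−ᾱ) = 37.252 m².
Lp = 81.5 + 10·log₁₀(4/37.252) = 81.5 + (-9.69) = 71.8 dB.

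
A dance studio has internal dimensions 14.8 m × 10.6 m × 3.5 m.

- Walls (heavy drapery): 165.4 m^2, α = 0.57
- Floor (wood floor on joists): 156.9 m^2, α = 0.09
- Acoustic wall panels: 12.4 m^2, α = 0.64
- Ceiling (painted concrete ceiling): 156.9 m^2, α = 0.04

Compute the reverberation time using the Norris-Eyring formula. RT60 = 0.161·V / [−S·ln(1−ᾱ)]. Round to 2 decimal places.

0.63 sec

Total surface area S = 165.4 + 156.9 + 12.4 + 156.9 = 491.6 m^2.
Absorption A = 165.4×0.57 + 156.9×0.09 + 12.4×0.64 + 156.9×0.04 = 122.611 sabins.
ᾱ = 122.611 / 491.6 = 0.2494.
−S·ln(1−ᾱ) = −491.6 × ln(1 − 0.2494) = 141.031.
V = 14.8 × 10.6 × 3.5 = 549.08 m³.
RT60 = 0.161 × 549.08 / 141.031 = 0.63 s.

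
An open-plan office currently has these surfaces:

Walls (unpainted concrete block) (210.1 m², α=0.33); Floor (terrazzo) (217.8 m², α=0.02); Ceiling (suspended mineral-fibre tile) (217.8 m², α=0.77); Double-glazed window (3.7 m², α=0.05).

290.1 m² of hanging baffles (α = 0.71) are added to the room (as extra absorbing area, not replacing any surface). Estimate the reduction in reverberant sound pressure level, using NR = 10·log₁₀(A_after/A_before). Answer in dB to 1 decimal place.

2.7 dB

A_before = Σ Sᵢαᵢ = 210.1*0.33 + 217.8*0.02 + 217.8*0.77 + 3.7*0.05 = 241.580 sabins.
Treatment contributes 290.1·0.71 = 205.971 sabins.
New total A_after = 447.551 sabins.
Reduction = 10 log₁₀(A_after/A_before) = 10 log₁₀(1.8526) = 2.7 dB.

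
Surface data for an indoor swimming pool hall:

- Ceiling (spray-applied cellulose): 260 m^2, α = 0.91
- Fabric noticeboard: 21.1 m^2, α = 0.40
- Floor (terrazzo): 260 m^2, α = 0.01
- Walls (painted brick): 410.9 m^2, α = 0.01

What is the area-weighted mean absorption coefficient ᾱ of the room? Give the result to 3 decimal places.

0.264

S = Σ Sᵢ = 260 + 21.1 + 260 + 410.9 = 952.0 m^2.
Weighted sum Σ Sα = 251.749.
ᾱ = A/S = 0.264.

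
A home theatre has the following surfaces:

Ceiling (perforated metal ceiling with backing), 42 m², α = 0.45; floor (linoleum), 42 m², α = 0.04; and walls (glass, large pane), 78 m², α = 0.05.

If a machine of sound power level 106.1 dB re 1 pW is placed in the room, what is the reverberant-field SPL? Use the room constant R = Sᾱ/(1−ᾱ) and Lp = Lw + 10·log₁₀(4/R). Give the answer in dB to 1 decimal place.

Σ(Sᵢαᵢ) = 42·0.45 + 42·0.04 + 78·0.05 = 24.480; total area S = 162.0 m².
ᾱ = 0.1511, so room constant R = A/(1−ᾱ) = 28.837 m².
Lp = 106.1 + 10·log₁₀(4/28.837) = 106.1 + (-8.58) = 97.5 dB.

97.5 dB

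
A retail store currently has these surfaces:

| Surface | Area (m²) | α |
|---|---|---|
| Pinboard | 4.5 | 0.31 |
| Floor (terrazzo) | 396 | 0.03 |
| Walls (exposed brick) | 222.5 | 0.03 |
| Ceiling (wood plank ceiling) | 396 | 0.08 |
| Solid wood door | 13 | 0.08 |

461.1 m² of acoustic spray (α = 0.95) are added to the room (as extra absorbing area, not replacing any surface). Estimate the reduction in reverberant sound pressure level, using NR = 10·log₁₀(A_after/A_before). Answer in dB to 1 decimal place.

9.7 dB

Summing Sᵢαᵢ: 1.395 + 11.880 + 6.675 + 31.680 + 1.040 → A_before = 52.670 sabins.
Treatment contributes 461.1·0.95 = 438.045 sabins.
A_after = 52.670 + 438.045 = 490.715 sabins.
Reduction = 10 log₁₀(A_after/A_before) = 10 log₁₀(9.3168) = 9.7 dB.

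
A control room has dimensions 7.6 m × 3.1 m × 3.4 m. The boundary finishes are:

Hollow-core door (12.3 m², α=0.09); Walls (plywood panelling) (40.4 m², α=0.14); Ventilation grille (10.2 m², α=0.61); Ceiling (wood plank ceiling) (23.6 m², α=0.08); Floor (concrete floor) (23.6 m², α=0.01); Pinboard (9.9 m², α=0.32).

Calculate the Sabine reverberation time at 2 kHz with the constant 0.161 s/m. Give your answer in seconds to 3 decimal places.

0.706 s

A = Σ Sᵢαᵢ = 12.3×0.09 + 40.4×0.14 + 10.2×0.61 + 23.6×0.08 + 23.6×0.01 + 9.9×0.32 = 18.277 sabins.
V = 7.6·3.1·3.4 = 80.104 m³.
Sabine: RT60 = 0.161 × 80.104 / 18.277 = 0.706 s.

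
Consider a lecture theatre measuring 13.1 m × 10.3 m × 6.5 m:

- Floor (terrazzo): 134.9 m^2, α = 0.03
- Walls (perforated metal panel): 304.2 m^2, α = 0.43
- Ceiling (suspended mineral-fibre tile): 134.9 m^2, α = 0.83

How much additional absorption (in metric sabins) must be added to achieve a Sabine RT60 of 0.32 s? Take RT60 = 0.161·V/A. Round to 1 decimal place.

194.4 sabins

Summing Sᵢαᵢ: 4.047 + 130.806 + 111.967 → A₁ = 246.820 sabins.
V = 877.045 m³. Required absorption A₂ = 0.161 × 877.045 / 0.32 = 441.263 sabins.
ΔA = A₂ − A₁ = 441.263 − 246.820 = 194.4 sabins.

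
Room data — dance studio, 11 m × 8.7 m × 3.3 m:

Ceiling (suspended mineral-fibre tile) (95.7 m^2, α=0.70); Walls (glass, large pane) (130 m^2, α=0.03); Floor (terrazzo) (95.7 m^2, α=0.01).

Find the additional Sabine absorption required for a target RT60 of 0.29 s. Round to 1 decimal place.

Summing Sᵢαᵢ: 66.990 + 3.900 + 0.957 → A₁ = 71.847 sabins.
Target A₂ = 0.161·315.81/0.29 = 175.329 sabins (V = 315.81 m³).
ΔA = A₂ − A₁ = 175.329 − 71.847 = 103.5 sabins.

103.5 sabins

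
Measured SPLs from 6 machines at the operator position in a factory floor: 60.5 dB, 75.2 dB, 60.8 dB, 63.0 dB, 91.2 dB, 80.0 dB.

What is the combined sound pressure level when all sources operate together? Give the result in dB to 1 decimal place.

Converting to relative power and adding: 10^(60.5/10) + 10^(75.2/10) + 10^(60.8/10) + 10^(63.0/10) + 10^(91.2/10) + 10^(80.0/10) = 1.456e+09.
Back to dB: 10·log₁₀ Σ = 91.6 dB.

91.6 dB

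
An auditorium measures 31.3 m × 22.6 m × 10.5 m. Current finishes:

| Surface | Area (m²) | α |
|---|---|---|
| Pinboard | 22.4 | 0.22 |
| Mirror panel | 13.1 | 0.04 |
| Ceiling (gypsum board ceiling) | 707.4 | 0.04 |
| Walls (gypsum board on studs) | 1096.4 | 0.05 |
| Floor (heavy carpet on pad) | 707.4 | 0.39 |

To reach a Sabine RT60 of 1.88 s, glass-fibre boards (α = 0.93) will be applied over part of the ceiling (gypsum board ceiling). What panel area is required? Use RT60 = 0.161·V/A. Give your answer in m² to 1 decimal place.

305.2

A₁ = Σ Sᵢαᵢ = 22.4×0.22 + 13.1×0.04 + 707.4×0.04 + 1096.4×0.05 + 707.4×0.39 = 364.454 sabins.
Required A₂ = 0.161·7427.49/1.88 = 636.078 sabins.
ΔA needed = 636.078 − 364.454 = 271.624 sabins.
Each m² of panel replacing the ceiling (gypsum board ceiling) adds (0.93 − 0.04) = 0.89 sabins.
Panel area = 271.624 / 0.89 = 305.2 m².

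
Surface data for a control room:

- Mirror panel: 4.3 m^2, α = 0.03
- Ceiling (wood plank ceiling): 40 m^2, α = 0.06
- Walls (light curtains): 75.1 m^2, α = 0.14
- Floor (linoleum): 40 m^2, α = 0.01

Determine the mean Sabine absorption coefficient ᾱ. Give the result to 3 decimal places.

S = Σ Sᵢ = 4.3 + 40 + 75.1 + 40 = 159.4 m^2.
A = 4.3·0.03 + 40·0.06 + 75.1·0.14 + 40·0.01 = 13.443 sabins.
ᾱ = A/S = 0.084.

0.084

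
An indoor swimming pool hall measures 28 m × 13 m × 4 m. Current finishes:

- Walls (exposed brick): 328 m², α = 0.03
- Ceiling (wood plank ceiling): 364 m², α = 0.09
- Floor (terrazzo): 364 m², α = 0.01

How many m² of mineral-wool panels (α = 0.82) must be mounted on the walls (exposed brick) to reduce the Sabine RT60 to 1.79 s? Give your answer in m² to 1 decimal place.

107.2

Equivalent absorption area: A₁ = 328*0.03 + 364*0.09 + 364*0.01 = 46.240 m².
Required A₂ = 0.161·1456/1.79 = 130.959 sabins.
ΔA needed = 130.959 − 46.240 = 84.719 sabins.
Each m² of panel replacing the walls (exposed brick) adds (0.82 − 0.03) = 0.79 sabins.
Area = ΔA/Δα = 84.719/0.79 = 107.2 m².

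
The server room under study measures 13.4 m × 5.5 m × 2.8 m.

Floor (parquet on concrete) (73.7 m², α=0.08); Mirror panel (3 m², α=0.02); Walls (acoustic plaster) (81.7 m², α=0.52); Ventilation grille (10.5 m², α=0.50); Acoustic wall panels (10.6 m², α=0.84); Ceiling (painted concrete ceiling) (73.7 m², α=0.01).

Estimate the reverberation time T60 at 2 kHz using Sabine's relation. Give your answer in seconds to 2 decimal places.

Summing Sᵢαᵢ: 5.896 + 0.060 + 42.484 + 5.250 + 8.904 + 0.737 → A = 63.331 sabins.
Volume V = 13.4 × 5.5 × 2.8 = 206.36 m³.
Sabine: RT60 = 0.161 × 206.36 / 63.331 = 0.52 s.

0.52 seconds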